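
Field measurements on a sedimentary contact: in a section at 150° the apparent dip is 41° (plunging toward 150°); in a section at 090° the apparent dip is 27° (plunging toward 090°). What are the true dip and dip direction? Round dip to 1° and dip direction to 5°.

true dip 41°, dip direction 145°

Represent each trace as a vector plunging at its apparent dip toward its trend (east-north-up frame): v₁ = (0.377, -0.654, -0.656), v₂ = (0.891, 0.000, -0.454).
Cross product v₁ × v₂ gives the pole to the plane: n ∝ (0.297, -0.413, 0.582).
tan δ = √(n_x²+n_y²)/n_z = 0.509/0.582, so δ = 41.1°.
The horizontal component of n points toward azimuth atan2(n_x, n_y) = 144°, the dip direction.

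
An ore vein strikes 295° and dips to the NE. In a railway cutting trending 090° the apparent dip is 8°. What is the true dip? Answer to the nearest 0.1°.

18.4°

The section is 25° from the strike.
tan(true dip) = tan 8° / sin 25° = 0.3325
δ = arctan(0.3325) = 18.39°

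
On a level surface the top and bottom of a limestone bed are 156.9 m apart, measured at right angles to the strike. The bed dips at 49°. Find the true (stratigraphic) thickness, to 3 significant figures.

118 m

True thickness t = w · sin(dip) = 156.9 × sin 49°
t = 156.9 × 0.7547 = 118.414 m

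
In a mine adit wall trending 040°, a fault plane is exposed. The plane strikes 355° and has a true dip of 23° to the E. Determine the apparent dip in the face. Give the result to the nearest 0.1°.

The section lies 45° from the strike.
tan α = tan 23° × sin 45° = 0.4245 × 0.7071 = 0.3001
apparent dip = arctan 0.3001 = 16.71°

16.7°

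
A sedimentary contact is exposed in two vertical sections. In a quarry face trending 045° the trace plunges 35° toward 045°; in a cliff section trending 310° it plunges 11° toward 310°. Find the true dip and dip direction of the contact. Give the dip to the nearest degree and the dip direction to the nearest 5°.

true dip 37°, dip direction 025°

Each apparent-dip line lies in the plane. As unit vectors (x east, y north, z up), v₁ plunges 35°→045° and v₂ plunges 11°→310°.
n = v₁ × v₂ = (0.251, 0.542, 0.801) (taken with n_z > 0).
Dip δ = arctan(|n_h|/n_z) = arctan(0.597/0.801) = 36.7°.
The horizontal component of n points toward azimuth atan2(n_x, n_y) = 25°, the dip direction.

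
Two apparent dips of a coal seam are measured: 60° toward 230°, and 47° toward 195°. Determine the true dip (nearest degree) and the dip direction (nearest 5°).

Represent each trace as a vector plunging at its apparent dip toward its trend (east-north-up frame): v₁ = (-0.383, -0.321, -0.866), v₂ = (-0.177, -0.659, -0.731).
The plane normal is n = v₁ × v₂ ∝ (-0.335, -0.127, 0.196).
True dip = arccos(n_z / |n|) = arccos(0.4786) = 61.4°.
The horizontal component of n points toward azimuth atan2(n_x, n_y) = 249°, the dip direction.

true dip 61°, dip direction 250°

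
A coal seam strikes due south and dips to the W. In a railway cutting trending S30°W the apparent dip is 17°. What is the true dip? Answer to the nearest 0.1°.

31.4°

The section is 30° from the strike.
tan(true dip) = tan 17° / sin 30° = 0.6115
true dip = arctan 0.6115 = 31.44°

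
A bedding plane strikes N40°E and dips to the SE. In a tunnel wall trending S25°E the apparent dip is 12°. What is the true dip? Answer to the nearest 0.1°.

The section is 65° from the strike.
tan δ = tan α / sin β = tan 12° / sin 65° = 0.2126 / 0.9063 = 0.2345
true dip = arctan 0.2345 = 13.20°

13.2°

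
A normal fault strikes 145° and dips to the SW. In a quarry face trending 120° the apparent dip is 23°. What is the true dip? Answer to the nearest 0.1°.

β = acute angle between strike 145° and section 120° = 25°.
tan(true dip) = tan 23° / sin 25° = 1.0044
δ = arctan(1.0044) = 45.13°

45.1°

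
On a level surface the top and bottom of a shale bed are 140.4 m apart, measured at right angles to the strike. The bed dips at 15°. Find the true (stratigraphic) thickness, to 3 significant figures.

True thickness t = w · sin(dip) = 140.4 × sin 15°
t = 140.4 × 0.2588 = 36.338 m

36.3 m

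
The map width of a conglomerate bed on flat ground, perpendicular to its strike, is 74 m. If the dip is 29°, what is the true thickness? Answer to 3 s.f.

True thickness t = w · sin(dip) = 74 × sin 29°
t = 74 × 0.4848 = 35.876 m

35.9 m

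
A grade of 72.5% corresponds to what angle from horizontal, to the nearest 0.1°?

35.9°

tan θ = 72.5/100 = 0.7250
θ = arctan(0.7250) = 35.94°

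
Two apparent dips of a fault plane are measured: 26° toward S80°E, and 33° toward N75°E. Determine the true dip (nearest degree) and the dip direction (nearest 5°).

Each apparent-dip line lies in the plane. As unit vectors (x east, y north, z up), v₁ plunges 26°→S80°E and v₂ plunges 33°→N75°E.
n = v₁ × v₂ = (0.180, 0.127, 0.319) (taken with n_z > 0).
True dip = arccos(n_z / |n|) = arccos(0.8224) = 34.7°.
Dip direction = azimuth of (n_x, n_y) = atan2(0.180, 0.127) = 55°.

true dip 35°, dip direction 055°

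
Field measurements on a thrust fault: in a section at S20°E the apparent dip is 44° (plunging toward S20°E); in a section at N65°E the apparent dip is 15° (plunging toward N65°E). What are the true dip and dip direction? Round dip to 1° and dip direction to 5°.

Represent each trace as a vector plunging at its apparent dip toward its trend (east-north-up frame): v₁ = (0.246, -0.676, -0.695), v₂ = (0.875, 0.408, -0.259).
Cross product v₁ × v₂ gives the pole to the plane: n ∝ (0.459, -0.544, 0.692).
tan δ = √(n_x²+n_y²)/n_z = 0.712/0.692, so δ = 45.8°.
Dip direction = azimuth of (n_x, n_y) = atan2(0.459, -0.544) = 140°.

true dip 46°, dip direction 140°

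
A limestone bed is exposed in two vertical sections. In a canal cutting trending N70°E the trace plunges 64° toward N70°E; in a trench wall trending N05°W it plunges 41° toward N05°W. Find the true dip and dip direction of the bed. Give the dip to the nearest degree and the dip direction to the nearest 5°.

Represent each trace as a vector plunging at its apparent dip toward its trend (east-north-up frame): v₁ = (0.412, 0.150, -0.899), v₂ = (-0.066, 0.752, -0.656).
n = v₁ × v₂ = (0.577, 0.329, 0.320) (taken with n_z > 0).
Dip δ = arctan(|n_h|/n_z) = arctan(0.665/0.320) = 64.3°.
Dip direction = atan2(0.577, 0.329) = 60° (azimuth of n's horizontal projection).

true dip 64°, dip direction 060°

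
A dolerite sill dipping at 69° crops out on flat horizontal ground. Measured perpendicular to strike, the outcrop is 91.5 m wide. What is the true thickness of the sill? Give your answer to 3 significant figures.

85.4 m

True thickness t = w · sin(dip) = 91.5 × sin 69°
t = 91.5 × 0.9336 = 85.423 m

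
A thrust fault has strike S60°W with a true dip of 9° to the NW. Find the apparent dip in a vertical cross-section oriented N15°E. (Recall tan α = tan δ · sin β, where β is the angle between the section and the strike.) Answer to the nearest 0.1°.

6.4°

The section lies 45° from the strike.
tan α = tan 9° × sin 45° = 0.1584 × 0.7071 = 0.1120
α = arctan(0.1120) = 6.39°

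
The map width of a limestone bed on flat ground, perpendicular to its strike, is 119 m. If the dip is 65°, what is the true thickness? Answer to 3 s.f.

True thickness t = w · sin(dip) = 119 × sin 65°
t = 119 × 0.9063 = 107.851 m

108 m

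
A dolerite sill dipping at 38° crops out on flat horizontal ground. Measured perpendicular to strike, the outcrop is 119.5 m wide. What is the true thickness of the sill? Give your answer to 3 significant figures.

73.6 m

True thickness t = w · sin(dip) = 119.5 × sin 38°
t = 119.5 × 0.6157 = 73.572 m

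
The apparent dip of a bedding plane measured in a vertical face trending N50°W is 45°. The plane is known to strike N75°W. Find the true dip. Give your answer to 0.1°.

67.1°

The section is 25° from the strike.
tan δ = tan α / sin β = tan 45° / sin 25° = 1.0000 / 0.4226 = 2.3662
true dip = arctan 2.3662 = 67.09°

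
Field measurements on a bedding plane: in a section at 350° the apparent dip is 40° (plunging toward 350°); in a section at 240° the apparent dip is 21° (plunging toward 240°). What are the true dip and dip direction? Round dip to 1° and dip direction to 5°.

Each apparent-dip line lies in the plane. As unit vectors (x east, y north, z up), v₁ plunges 40°→350° and v₂ plunges 21°→240°.
Cross product v₁ × v₂ gives the pole to the plane: n ∝ (-0.570, 0.472, 0.672).
tan δ = √(n_x²+n_y²)/n_z = 0.740/0.672, so δ = 47.8°.
Dip direction = azimuth of (n_x, n_y) = atan2(-0.570, 0.472) = 310°.

true dip 48°, dip direction 310°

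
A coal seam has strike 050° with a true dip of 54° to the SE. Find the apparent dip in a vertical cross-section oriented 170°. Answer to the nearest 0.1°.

Angle between strike (050°) and section (170°): β = 60°.
tan(apparent dip) = tan 54° · sin 60° = 1.1920
α = arctan(1.1920) = 50.01°

50.0°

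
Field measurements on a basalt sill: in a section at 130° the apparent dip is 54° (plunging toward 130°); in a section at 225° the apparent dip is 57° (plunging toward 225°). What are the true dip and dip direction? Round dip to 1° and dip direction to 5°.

true dip 65°, dip direction 180°

Represent each trace as a vector plunging at its apparent dip toward its trend (east-north-up frame): v₁ = (0.450, -0.378, -0.809), v₂ = (-0.385, -0.385, -0.839).
The plane normal is n = v₁ × v₂ ∝ (-0.005, -0.689, 0.319).
Dip δ = arctan(|n_h|/n_z) = arctan(0.689/0.319) = 65.2°.
Dip direction = azimuth of (n_x, n_y) = atan2(-0.005, -0.689) = 180°.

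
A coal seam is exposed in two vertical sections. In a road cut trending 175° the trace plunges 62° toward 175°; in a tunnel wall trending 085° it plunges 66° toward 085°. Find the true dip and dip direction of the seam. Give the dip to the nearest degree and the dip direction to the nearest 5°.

true dip 71°, dip direction 125°

Represent each trace as a vector plunging at its apparent dip toward its trend (east-north-up frame): v₁ = (0.041, -0.468, -0.883), v₂ = (0.405, 0.035, -0.914).
The plane normal is n = v₁ × v₂ ∝ (0.459, -0.320, 0.191).
Dip δ = arctan(|n_h|/n_z) = arctan(0.559/0.191) = 71.2°.
The horizontal component of n points toward azimuth atan2(n_x, n_y) = 125°, the dip direction.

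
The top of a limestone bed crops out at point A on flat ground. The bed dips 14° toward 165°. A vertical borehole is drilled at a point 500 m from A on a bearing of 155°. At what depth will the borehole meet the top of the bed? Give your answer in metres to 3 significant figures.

The hole lies 10° from the dip direction, so the down-dip offset is 500 × cos 10° = 492.40 m.
Depth = down-dip offset × tan(dip) = 492.40 × tan 14° = 492.40 × 0.2493
Depth = 122.77 m

123 m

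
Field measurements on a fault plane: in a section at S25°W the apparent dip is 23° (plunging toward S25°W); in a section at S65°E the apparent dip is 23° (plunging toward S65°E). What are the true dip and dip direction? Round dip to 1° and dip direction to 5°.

true dip 31°, dip direction 160°

Represent each trace as a vector plunging at its apparent dip toward its trend (east-north-up frame): v₁ = (-0.389, -0.834, -0.391), v₂ = (0.834, -0.389, -0.391).
n = v₁ × v₂ = (0.174, -0.478, 0.847) (taken with n_z > 0).
Dip δ = arctan(|n_h|/n_z) = arctan(0.509/0.847) = 31.0°.
Dip direction = azimuth of (n_x, n_y) = atan2(0.174, -0.478) = 160°.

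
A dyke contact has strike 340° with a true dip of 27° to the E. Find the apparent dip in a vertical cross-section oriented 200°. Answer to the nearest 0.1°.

18.1°

The section lies 40° from the strike.
tan(apparent dip) = tan 27° · sin 40° = 0.3275
apparent dip = arctan 0.3275 = 18.13°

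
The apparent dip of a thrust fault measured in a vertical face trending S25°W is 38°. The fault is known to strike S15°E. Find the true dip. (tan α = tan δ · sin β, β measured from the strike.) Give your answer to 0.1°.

The section is 40° from the strike.
tan(true dip) = tan 38° / sin 40° = 1.2155
true dip = arctan 1.2155 = 50.55°

50.6°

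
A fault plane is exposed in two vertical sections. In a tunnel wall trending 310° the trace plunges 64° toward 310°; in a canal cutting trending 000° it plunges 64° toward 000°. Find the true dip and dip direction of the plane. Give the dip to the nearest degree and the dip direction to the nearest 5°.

true dip 66°, dip direction 335°

The two traces are lines in the plane: v₁ = (sin 310°·cos 64°, cos 310°·cos 64°, −sin 64°), v₂ = (sin 0°·cos 64°, cos 0°·cos 64°, −sin 64°).
The plane normal is n = v₁ × v₂ ∝ (-0.141, 0.302, 0.147).
True dip = arccos(n_z / |n|) = arccos(0.4043) = 66.2°.
Dip direction = azimuth of (n_x, n_y) = atan2(-0.141, 0.302) = 335°.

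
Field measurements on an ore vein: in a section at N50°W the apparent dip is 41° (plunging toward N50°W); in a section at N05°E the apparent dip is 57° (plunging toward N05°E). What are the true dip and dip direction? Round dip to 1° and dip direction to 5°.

true dip 57°, dip direction 005°

The two traces are lines in the plane: v₁ = (sin 310°·cos 41°, cos 310°·cos 41°, −sin 41°), v₂ = (sin 5°·cos 57°, cos 5°·cos 57°, −sin 57°).
The plane normal is n = v₁ × v₂ ∝ (0.051, 0.516, 0.337).
True dip = arccos(n_z / |n|) = arccos(0.5446) = 57.0°.
Dip direction = azimuth of (n_x, n_y) = atan2(0.051, 0.516) = 6°.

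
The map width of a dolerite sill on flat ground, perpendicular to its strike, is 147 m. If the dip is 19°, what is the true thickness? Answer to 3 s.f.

True thickness t = w · sin(dip) = 147 × sin 19°
t = 147 × 0.3256 = 47.859 m

47.9 m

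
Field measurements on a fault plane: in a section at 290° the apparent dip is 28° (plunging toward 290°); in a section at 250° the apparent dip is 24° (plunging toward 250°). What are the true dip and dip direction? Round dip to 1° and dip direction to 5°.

true dip 28°, dip direction 285°

Represent each trace as a vector plunging at its apparent dip toward its trend (east-north-up frame): v₁ = (-0.830, 0.302, -0.469), v₂ = (-0.858, -0.312, -0.407).
n = v₁ × v₂ = (-0.270, 0.066, 0.518) (taken with n_z > 0).
True dip = arccos(n_z / |n|) = arccos(0.8818) = 28.1°.
The horizontal component of n points toward azimuth atan2(n_x, n_y) = 284°, the dip direction.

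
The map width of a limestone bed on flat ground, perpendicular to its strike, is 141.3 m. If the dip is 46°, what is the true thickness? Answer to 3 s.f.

True thickness t = w · sin(dip) = 141.3 × sin 46°
t = 141.3 × 0.7193 = 101.643 m

102 m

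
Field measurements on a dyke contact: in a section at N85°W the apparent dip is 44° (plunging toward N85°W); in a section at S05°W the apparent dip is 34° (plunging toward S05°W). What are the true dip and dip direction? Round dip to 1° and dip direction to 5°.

true dip 50°, dip direction 240°

Represent each trace as a vector plunging at its apparent dip toward its trend (east-north-up frame): v₁ = (-0.717, 0.063, -0.695), v₂ = (-0.072, -0.826, -0.559).
Cross product v₁ × v₂ gives the pole to the plane: n ∝ (-0.609, -0.351, 0.596).
True dip = arccos(n_z / |n|) = arccos(0.6472) = 49.7°.
The horizontal component of n points toward azimuth atan2(n_x, n_y) = 240°, the dip direction.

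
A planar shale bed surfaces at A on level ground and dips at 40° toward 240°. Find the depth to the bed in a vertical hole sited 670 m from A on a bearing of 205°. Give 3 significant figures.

461 m

The hole lies 35° from the dip direction, so the down-dip offset is 670 × cos 35° = 548.83 m.
Depth = down-dip offset × tan(dip) = 548.83 × tan 40° = 548.83 × 0.8391
Depth = 460.52 m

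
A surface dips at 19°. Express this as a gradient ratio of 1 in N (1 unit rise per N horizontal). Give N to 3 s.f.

1 : N means tan θ = 1/N, so N = 1/tan 19° = 1/0.3443

1 in 2.90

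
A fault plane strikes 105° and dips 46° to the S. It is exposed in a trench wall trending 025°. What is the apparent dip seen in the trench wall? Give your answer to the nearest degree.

Angle between strike (105°) and section (025°): β = 80°.
tan α = tan 46° × sin 80° = 1.0355 × 0.9848 = 1.0198
α = arctan(1.0198) = 45.56°

46°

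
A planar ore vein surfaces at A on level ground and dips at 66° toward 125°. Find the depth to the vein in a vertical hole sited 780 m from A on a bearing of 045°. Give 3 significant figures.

The hole lies 80° from the dip direction, so the down-dip offset is 780 × cos 80° = 135.45 m.
Depth = down-dip offset × tan(dip) = 135.45 × tan 66° = 135.45 × 2.2460
Depth = 304.22 m

304 m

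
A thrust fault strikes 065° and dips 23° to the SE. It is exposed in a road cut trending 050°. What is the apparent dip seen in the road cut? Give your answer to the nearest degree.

6°

The strike is 065° and the section trends 050°; the acute angle between them is β = 15°.
tan α = tan 23° × sin 15° = 0.4245 × 0.2588 = 0.1099
apparent dip = arctan 0.1099 = 6.27°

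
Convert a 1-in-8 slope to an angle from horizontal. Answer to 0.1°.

7.1°

tan θ = 1/8 = 0.1250
θ = arctan(0.1250) = 7.13°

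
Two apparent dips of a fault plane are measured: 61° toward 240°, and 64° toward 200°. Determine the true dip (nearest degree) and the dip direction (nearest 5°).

true dip 64°, dip direction 210°

The two traces are lines in the plane: v₁ = (sin 240°·cos 61°, cos 240°·cos 61°, −sin 61°), v₂ = (sin 200°·cos 64°, cos 200°·cos 64°, −sin 64°).
The plane normal is n = v₁ × v₂ ∝ (-0.142, -0.246, 0.137).
tan δ = √(n_x²+n_y²)/n_z = 0.284/0.137, so δ = 64.3°.
Dip direction = atan2(-0.142, -0.246) = 210° (azimuth of n's horizontal projection).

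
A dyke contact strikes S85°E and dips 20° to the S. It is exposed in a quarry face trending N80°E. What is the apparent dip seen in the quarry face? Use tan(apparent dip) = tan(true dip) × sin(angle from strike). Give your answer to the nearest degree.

Angle between strike (S85°E) and section (N80°E): β = 15°.
tan α = tan 20° × sin 15° = 0.3640 × 0.2588 = 0.0942
α = arctan(0.0942) = 5.38°

5°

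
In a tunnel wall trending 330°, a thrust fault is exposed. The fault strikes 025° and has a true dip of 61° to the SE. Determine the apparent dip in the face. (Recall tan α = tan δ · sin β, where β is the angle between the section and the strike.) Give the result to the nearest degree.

56°

The strike is 025° and the section trends 330°; the acute angle between them is β = 55°.
tan(apparent dip) = tan 61° · sin 55° = 1.4778
α = arctan(1.4778) = 55.91°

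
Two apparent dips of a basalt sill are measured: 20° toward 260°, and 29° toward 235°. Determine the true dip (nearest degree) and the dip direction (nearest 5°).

The two traces are lines in the plane: v₁ = (sin 260°·cos 20°, cos 260°·cos 20°, −sin 20°), v₂ = (sin 235°·cos 29°, cos 235°·cos 29°, −sin 29°).
The plane normal is n = v₁ × v₂ ∝ (-0.092, -0.204, 0.347).
tan δ = √(n_x²+n_y²)/n_z = 0.224/0.347, so δ = 32.8°.
The horizontal component of n points toward azimuth atan2(n_x, n_y) = 204°, the dip direction.

true dip 33°, dip direction 205°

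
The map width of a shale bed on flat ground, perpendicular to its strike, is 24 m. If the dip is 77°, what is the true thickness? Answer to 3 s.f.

23.4 m

True thickness t = w · sin(dip) = 24 × sin 77°
t = 24 × 0.9744 = 23.385 m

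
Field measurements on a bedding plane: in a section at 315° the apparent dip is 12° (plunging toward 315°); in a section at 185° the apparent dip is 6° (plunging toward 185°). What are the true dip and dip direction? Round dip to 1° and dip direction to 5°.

Represent each trace as a vector plunging at its apparent dip toward its trend (east-north-up frame): v₁ = (-0.692, 0.692, -0.208), v₂ = (-0.087, -0.991, -0.105).
The plane normal is n = v₁ × v₂ ∝ (-0.278, -0.054, 0.745).
True dip = arccos(n_z / |n|) = arccos(0.9346) = 20.8°.
Dip direction = atan2(-0.278, -0.054) = 259° (azimuth of n's horizontal projection).

true dip 21°, dip direction 260°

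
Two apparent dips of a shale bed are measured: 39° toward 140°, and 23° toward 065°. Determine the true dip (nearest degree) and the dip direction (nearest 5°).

The two traces are lines in the plane: v₁ = (sin 140°·cos 39°, cos 140°·cos 39°, −sin 39°), v₂ = (sin 65°·cos 23°, cos 65°·cos 23°, −sin 23°).
Cross product v₁ × v₂ gives the pole to the plane: n ∝ (0.477, -0.330, 0.691).
tan δ = √(n_x²+n_y²)/n_z = 0.580/0.691, so δ = 40.0°.
Dip direction = atan2(0.477, -0.330) = 125° (azimuth of n's horizontal projection).

true dip 40°, dip direction 125°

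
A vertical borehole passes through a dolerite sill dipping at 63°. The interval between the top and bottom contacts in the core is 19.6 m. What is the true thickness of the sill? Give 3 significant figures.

8.90 m

True thickness t = h · cos(dip) = 19.6 × cos 63°
t = 19.6 × 0.4540 = 8.898 m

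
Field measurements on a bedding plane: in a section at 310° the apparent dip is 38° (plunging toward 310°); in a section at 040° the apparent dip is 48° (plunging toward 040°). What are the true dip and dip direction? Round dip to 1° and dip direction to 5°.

Each apparent-dip line lies in the plane. As unit vectors (x east, y north, z up), v₁ plunges 38°→310° and v₂ plunges 48°→040°.
n = v₁ × v₂ = (0.061, 0.713, 0.527) (taken with n_z > 0).
Dip δ = arctan(|n_h|/n_z) = arctan(0.716/0.527) = 53.6°.
The horizontal component of n points toward azimuth atan2(n_x, n_y) = 5°, the dip direction.

true dip 54°, dip direction 005°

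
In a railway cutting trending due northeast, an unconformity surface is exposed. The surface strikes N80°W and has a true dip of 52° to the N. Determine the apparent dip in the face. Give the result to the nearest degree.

46°

The section lies 55° from the strike.
tan(apparent dip) = tan 52° · sin 55° = 1.0485
α = arctan(1.0485) = 46.36°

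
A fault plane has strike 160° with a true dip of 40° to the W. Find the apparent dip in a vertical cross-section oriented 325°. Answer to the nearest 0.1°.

12.3°

Angle between strike (160°) and section (325°): β = 15°.
tan(apparent dip) = tan 40° · sin 15° = 0.2172
α = arctan(0.2172) = 12.25°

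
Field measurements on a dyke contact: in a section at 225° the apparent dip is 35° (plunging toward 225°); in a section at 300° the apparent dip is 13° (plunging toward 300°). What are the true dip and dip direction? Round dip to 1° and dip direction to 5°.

Represent each trace as a vector plunging at its apparent dip toward its trend (east-north-up frame): v₁ = (-0.579, -0.579, -0.574), v₂ = (-0.844, 0.487, -0.225).
The plane normal is n = v₁ × v₂ ∝ (-0.410, -0.354, 0.771).
tan δ = √(n_x²+n_y²)/n_z = 0.541/0.771, so δ = 35.1°.
Dip direction = azimuth of (n_x, n_y) = atan2(-0.410, -0.354) = 229°.

true dip 35°, dip direction 230°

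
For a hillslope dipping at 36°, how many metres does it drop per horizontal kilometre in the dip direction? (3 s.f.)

727 m

drop per km = 1000 × tan 36° = 1000 × 0.7265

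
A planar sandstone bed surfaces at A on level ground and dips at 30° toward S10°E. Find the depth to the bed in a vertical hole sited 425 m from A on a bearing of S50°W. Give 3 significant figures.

The hole lies 60° from the dip direction, so the down-dip offset is 425 × cos 60° = 212.50 m.
Depth = down-dip offset × tan(dip) = 212.50 × tan 30° = 212.50 × 0.5774
Depth = 122.69 m

123 m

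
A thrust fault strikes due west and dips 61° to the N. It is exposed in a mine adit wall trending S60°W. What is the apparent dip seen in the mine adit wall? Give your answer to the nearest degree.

42°

The section lies 30° from the strike.
tan α = tan 61° × sin 30° = 1.8040 × 0.5000 = 0.9020
apparent dip = arctan 0.9020 = 42.05°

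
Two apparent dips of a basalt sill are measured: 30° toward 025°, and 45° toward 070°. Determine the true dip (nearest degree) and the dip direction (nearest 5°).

Represent each trace as a vector plunging at its apparent dip toward its trend (east-north-up frame): v₁ = (0.366, 0.785, -0.500), v₂ = (0.664, 0.242, -0.707).
Cross product v₁ × v₂ gives the pole to the plane: n ∝ (0.434, 0.073, 0.433).
Dip δ = arctan(|n_h|/n_z) = arctan(0.440/0.433) = 45.5°.
The horizontal component of n points toward azimuth atan2(n_x, n_y) = 80°, the dip direction.

true dip 45°, dip direction 080°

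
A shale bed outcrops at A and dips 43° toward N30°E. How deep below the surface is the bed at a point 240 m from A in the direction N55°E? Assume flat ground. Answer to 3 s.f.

203 m

The hole lies 25° from the dip direction, so the down-dip offset is 240 × cos 25° = 217.51 m.
Depth = down-dip offset × tan(dip) = 217.51 × tan 43° = 217.51 × 0.9325
Depth = 202.83 m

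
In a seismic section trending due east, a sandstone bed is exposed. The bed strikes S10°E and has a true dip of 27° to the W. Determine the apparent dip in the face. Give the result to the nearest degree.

27°

Angle between strike (S10°E) and section (due east): β = 80°.
tan(apparent dip) = tan 27° · sin 80° = 0.5018
α = arctan(0.5018) = 26.65°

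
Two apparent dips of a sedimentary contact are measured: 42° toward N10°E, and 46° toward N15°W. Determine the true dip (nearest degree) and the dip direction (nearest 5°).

true dip 46°, dip direction 340°

Each apparent-dip line lies in the plane. As unit vectors (x east, y north, z up), v₁ plunges 42°→N10°E and v₂ plunges 46°→N15°W.
n = v₁ × v₂ = (-0.077, 0.213, 0.218) (taken with n_z > 0).
True dip = arccos(n_z / |n|) = arccos(0.6933) = 46.1°.
Dip direction = atan2(-0.077, 0.213) = 340° (azimuth of n's horizontal projection).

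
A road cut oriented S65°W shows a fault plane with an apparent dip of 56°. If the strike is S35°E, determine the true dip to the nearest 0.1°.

56.4°

The section is 80° from the strike.
tan δ = tan α / sin β = tan 56° / sin 80° = 1.4826 / 0.9848 = 1.5054
δ = arctan(1.5054) = 56.41°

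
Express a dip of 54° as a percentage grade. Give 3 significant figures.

138%

grade % = 100 × tan 54° = 100 × 1.3764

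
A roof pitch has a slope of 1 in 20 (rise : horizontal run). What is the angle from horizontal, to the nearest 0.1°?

2.9°

tan θ = 1/20 = 0.0500
θ = arctan(0.0500) = 2.86°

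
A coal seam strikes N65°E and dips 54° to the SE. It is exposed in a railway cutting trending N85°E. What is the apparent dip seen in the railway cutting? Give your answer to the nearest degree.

25°

The section lies 20° from the strike.
tan(apparent dip) = tan 54° · sin 20° = 0.4708
apparent dip = arctan 0.4708 = 25.21°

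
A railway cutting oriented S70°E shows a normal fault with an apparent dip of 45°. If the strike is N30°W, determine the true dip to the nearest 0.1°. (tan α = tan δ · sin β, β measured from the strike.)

57.3°

The section is 40° from the strike.
tan(true dip) = tan 45° / sin 40° = 1.5557
true dip = arctan 1.5557 = 57.27°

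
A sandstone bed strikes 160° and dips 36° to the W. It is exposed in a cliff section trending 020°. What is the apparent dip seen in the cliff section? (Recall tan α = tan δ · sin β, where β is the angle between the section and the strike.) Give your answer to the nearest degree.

The strike is 160° and the section trends 020°; the acute angle between them is β = 40°.
tan(apparent dip) = tan 36° · sin 40° = 0.4670
apparent dip = arctan 0.4670 = 25.03°

25°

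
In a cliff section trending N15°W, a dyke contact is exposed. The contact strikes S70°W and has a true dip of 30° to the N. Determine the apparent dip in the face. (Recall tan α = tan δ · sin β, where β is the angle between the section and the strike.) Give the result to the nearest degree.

30°

The section lies 85° from the strike.
tan α = tan 30° × sin 85° = 0.5774 × 0.9962 = 0.5752
apparent dip = arctan 0.5752 = 29.91°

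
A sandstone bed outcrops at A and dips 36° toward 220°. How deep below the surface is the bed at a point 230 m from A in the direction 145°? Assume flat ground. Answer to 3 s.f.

The hole lies 75° from the dip direction, so the down-dip offset is 230 × cos 75° = 59.53 m.
Depth = down-dip offset × tan(dip) = 59.53 × tan 36° = 59.53 × 0.7265
Depth = 43.25 m

43.2 m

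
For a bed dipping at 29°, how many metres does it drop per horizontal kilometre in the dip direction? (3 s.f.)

554 m

drop per km = 1000 × tan 29° = 1000 × 0.5543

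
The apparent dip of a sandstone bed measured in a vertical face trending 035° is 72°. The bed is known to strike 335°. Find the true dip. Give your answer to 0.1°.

The section is 60° from the strike.
tan(true dip) = tan 72° / sin 60° = 3.5538
true dip = arctan 3.5538 = 74.28°

74.3°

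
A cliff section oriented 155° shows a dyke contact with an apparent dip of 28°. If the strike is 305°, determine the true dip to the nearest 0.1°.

The section is 30° from the strike.
tan δ = tan α / sin β = tan 28° / sin 30° = 0.5317 / 0.5000 = 1.0634
true dip = arctan 1.0634 = 46.76°

46.8°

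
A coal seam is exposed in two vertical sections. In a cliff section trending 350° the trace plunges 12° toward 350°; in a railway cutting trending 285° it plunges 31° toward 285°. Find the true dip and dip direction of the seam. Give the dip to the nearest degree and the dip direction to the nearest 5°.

The two traces are lines in the plane: v₁ = (sin 350°·cos 12°, cos 350°·cos 12°, −sin 12°), v₂ = (sin 285°·cos 31°, cos 285°·cos 31°, −sin 31°).
n = v₁ × v₂ = (-0.450, 0.085, 0.760) (taken with n_z > 0).
Dip δ = arctan(|n_h|/n_z) = arctan(0.458/0.760) = 31.1°.
Dip direction = atan2(-0.450, 0.085) = 281° (azimuth of n's horizontal projection).

true dip 31°, dip direction 280°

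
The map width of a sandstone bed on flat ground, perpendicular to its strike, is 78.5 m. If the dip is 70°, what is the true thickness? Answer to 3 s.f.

73.8 m

True thickness t = w · sin(dip) = 78.5 × sin 70°
t = 78.5 × 0.9397 = 73.766 m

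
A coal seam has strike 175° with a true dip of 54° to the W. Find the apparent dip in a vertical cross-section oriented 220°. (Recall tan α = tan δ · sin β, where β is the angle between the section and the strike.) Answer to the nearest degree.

44°

The strike is 175° and the section trends 220°; the acute angle between them is β = 45°.
tan(apparent dip) = tan 54° · sin 45° = 0.9732
apparent dip = arctan 0.9732 = 44.22°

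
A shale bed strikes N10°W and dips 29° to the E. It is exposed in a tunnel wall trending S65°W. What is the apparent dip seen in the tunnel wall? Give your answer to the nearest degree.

28°

The section lies 75° from the strike.
tan α = tan 29° × sin 75° = 0.5543 × 0.9659 = 0.5354
α = arctan(0.5354) = 28.17°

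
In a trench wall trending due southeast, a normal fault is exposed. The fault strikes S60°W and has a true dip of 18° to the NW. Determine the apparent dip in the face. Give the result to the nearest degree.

Angle between strike (S60°W) and section (due southeast): β = 75°.
tan(apparent dip) = tan 18° · sin 75° = 0.3138
apparent dip = arctan 0.3138 = 17.42°

17°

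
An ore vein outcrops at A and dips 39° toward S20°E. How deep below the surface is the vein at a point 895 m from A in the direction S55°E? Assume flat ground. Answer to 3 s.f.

The hole lies 35° from the dip direction, so the down-dip offset is 895 × cos 35° = 733.14 m.
Depth = down-dip offset × tan(dip) = 733.14 × tan 39° = 733.14 × 0.8098
Depth = 593.69 m

594 m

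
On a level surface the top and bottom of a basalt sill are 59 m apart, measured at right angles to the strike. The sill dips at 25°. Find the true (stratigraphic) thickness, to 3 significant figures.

True thickness t = w · sin(dip) = 59 × sin 25°
t = 59 × 0.4226 = 24.934 m

24.9 m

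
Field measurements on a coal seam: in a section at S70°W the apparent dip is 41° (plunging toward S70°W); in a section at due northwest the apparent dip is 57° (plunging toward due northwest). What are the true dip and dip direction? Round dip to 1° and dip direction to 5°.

Each apparent-dip line lies in the plane. As unit vectors (x east, y north, z up), v₁ plunges 41°→S70°W and v₂ plunges 57°→due northwest.
n = v₁ × v₂ = (-0.469, 0.342, 0.373) (taken with n_z > 0).
Dip δ = arctan(|n_h|/n_z) = arctan(0.581/0.373) = 57.3°.
The horizontal component of n points toward azimuth atan2(n_x, n_y) = 306°, the dip direction.

true dip 57°, dip direction 305°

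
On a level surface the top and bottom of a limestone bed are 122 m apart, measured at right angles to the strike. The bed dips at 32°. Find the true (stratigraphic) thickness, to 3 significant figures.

64.7 m

True thickness t = w · sin(dip) = 122 × sin 32°
t = 122 × 0.5299 = 64.650 m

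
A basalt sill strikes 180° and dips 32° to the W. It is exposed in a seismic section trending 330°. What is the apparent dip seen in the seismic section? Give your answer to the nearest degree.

The strike is 180° and the section trends 330°; the acute angle between them is β = 30°.
tan(apparent dip) = tan 32° · sin 30° = 0.3124
apparent dip = arctan 0.3124 = 17.35°

17°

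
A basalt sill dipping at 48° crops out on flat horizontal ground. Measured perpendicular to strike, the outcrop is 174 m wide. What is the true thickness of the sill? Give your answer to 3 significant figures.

129 m

True thickness t = w · sin(dip) = 174 × sin 48°
t = 174 × 0.7431 = 129.307 m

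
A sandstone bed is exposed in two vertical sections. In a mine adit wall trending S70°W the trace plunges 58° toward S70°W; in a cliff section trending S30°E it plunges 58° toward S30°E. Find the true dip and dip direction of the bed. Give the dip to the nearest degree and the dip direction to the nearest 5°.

Each apparent-dip line lies in the plane. As unit vectors (x east, y north, z up), v₁ plunges 58°→S70°W and v₂ plunges 58°→S30°E.
Cross product v₁ × v₂ gives the pole to the plane: n ∝ (-0.235, -0.647, 0.277).
True dip = arccos(n_z / |n|) = arccos(0.3727) = 68.1°.
The horizontal component of n points toward azimuth atan2(n_x, n_y) = 200°, the dip direction.

true dip 68°, dip direction 200°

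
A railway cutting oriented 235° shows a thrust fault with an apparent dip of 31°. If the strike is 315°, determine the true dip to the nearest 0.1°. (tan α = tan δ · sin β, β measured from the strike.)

The section is 80° from the strike.
tan(true dip) = tan 31° / sin 80° = 0.6101
true dip = arctan 0.6101 = 31.39°

31.4°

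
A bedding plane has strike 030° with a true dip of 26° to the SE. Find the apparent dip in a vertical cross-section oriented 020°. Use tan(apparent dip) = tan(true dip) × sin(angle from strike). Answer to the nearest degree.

Angle between strike (030°) and section (020°): β = 10°.
tan(apparent dip) = tan 26° · sin 10° = 0.0847
apparent dip = arctan 0.0847 = 4.84°

5°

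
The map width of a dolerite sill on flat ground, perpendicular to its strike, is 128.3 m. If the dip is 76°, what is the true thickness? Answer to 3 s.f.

124 m

True thickness t = w · sin(dip) = 128.3 × sin 76°
t = 128.3 × 0.9703 = 124.489 m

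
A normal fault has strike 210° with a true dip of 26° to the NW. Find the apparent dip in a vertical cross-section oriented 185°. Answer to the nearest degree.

12°

The strike is 210° and the section trends 185°; the acute angle between them is β = 25°.
tan α = tan 26° × sin 25° = 0.4877 × 0.4226 = 0.2061
apparent dip = arctan 0.2061 = 11.65°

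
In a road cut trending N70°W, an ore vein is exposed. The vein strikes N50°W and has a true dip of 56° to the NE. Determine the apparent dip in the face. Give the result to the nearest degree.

The strike is N50°W and the section trends N70°W; the acute angle between them is β = 20°.
tan α = tan 56° × sin 20° = 1.4826 × 0.3420 = 0.5071
α = arctan(0.5071) = 26.89°

27°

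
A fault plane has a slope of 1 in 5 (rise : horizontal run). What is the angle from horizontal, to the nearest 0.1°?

11.3°

tan θ = 1/5 = 0.2000
θ = arctan(0.2000) = 11.31°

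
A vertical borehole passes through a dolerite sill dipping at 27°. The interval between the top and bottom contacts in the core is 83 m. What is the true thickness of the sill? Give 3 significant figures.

74.0 m

True thickness t = h · cos(dip) = 83 × cos 27°
t = 83 × 0.8910 = 73.954 m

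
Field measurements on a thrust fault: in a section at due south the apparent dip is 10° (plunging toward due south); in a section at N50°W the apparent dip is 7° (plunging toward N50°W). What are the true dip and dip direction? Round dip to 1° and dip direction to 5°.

Each apparent-dip line lies in the plane. As unit vectors (x east, y north, z up), v₁ plunges 10°→due south and v₂ plunges 7°→N50°W.
The plane normal is n = v₁ × v₂ ∝ (-0.231, -0.132, 0.749).
tan δ = √(n_x²+n_y²)/n_z = 0.266/0.749, so δ = 19.6°.
Dip direction = azimuth of (n_x, n_y) = atan2(-0.231, -0.132) = 240°.

true dip 20°, dip direction 240°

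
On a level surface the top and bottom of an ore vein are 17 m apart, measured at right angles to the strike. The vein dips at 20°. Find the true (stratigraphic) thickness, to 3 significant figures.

True thickness t = w · sin(dip) = 17 × sin 20°
t = 17 × 0.3420 = 5.814 m

5.81 m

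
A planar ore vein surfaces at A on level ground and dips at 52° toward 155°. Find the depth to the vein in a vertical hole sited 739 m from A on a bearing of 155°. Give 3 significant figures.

946 m

The hole is directly down-dip from the outcrop, so the down-dip offset is 739 m.
Depth = down-dip offset × tan(dip) = 739.00 × tan 52° = 739.00 × 1.2799
Depth = 945.88 m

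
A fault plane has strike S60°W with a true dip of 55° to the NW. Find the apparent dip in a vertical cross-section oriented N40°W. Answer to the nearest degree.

55°

The strike is S60°W and the section trends N40°W; the acute angle between them is β = 80°.
tan α = tan 55° × sin 80° = 1.4281 × 0.9848 = 1.4065
α = arctan(1.4065) = 54.59°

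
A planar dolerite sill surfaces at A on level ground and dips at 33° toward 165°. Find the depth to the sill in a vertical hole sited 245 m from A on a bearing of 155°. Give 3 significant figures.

157 m

The hole lies 10° from the dip direction, so the down-dip offset is 245 × cos 10° = 241.28 m.
Depth = down-dip offset × tan(dip) = 241.28 × tan 33° = 241.28 × 0.6494
Depth = 156.69 m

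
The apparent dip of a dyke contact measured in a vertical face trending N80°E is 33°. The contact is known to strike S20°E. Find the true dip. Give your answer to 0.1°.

The section is 80° from the strike.
tan(true dip) = tan 33° / sin 80° = 0.6594
δ = arctan(0.6594) = 33.40°

33.4°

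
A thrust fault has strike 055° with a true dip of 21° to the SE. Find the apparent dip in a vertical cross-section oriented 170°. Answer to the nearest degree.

Angle between strike (055°) and section (170°): β = 65°.
tan(apparent dip) = tan 21° · sin 65° = 0.3479
α = arctan(0.3479) = 19.18°

19°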